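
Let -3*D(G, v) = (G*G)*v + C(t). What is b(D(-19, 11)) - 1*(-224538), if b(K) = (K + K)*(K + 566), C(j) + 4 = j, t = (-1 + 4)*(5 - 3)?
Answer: 20097992/9 ≈ 2.2331e+6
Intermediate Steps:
t = 6 (t = 3*2 = 6)
C(j) = -4 + j
D(G, v) = -⅔ - v*G²/3 (D(G, v) = -((G*G)*v + (-4 + 6))/3 = -(G²*v + 2)/3 = -(v*G² + 2)/3 = -(2 + v*G²)/3 = -⅔ - v*G²/3)
b(K) = 2*K*(566 + K) (b(K) = (2*K)*(566 + K) = 2*K*(566 + K))
b(D(-19, 11)) - 1*(-224538) = 2*(-⅔ - ⅓*11*(-19)²)*(566 + (-⅔ - ⅓*11*(-19)²)) - 1*(-224538) = 2*(-⅔ - ⅓*11*361)*(566 + (-⅔ - ⅓*11*361)) + 224538 = 2*(-⅔ - 3971/3)*(566 + (-⅔ - 3971/3)) + 224538 = 2*(-3973/3)*(566 - 3973/3) + 224538 = 2*(-3973/3)*(-2275/3) + 224538 = 18077150/9 + 224538 = 20097992/9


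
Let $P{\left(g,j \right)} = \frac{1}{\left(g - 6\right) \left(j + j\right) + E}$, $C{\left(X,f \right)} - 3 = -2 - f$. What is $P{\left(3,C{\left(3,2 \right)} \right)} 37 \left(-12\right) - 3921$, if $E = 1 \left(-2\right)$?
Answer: $-4032$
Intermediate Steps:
$C{\left(X,f \right)} = 1 - f$ ($C{\left(X,f \right)} = 3 - \left(2 + f\right) = 1 - f$)
$E = -2$
$P{\left(g,j \right)} = \frac{1}{-2 + 2 j \left(-6 + g\right)}$ ($P{\left(g,j \right)} = \frac{1}{\left(g - 6\right) \left(j + j\right) - 2} = \frac{1}{\left(-6 + g\right) 2 j - 2} = \frac{1}{2 j \left(-6 + g\right) - 2} = \frac{1}{-2 + 2 j \left(-6 + g\right)}$)
$P{\left(3,C{\left(3,2 \right)} \right)} 37 \left(-12\right) - 3921 = \frac{1}{2 \left(-1 - 6 \left(1 - 2\right) + 3 \left(1 - 2\right)\right)} 37 \left(-12\right) - 3921 = \frac{1}{2 \left(-1 - -6 + 3 \left(-1\right)\right)} 37 \left(-12\right) - 3921 = \frac{1}{2 \left(-1 + 6 - 3\right)} 37 \left(-12\right) - 3921 = \frac{1}{2 \cdot 2} \cdot 37 \left(-12\right) - 3921 = \frac{1}{2} \cdot \frac{1}{2} \cdot 37 \left(-12\right) - 3921 = \frac{1}{4} \cdot 37 \left(-12\right) - 3921 = \frac{37}{4} \left(-12\right) - 3921 = -111 - 3921 = -4032$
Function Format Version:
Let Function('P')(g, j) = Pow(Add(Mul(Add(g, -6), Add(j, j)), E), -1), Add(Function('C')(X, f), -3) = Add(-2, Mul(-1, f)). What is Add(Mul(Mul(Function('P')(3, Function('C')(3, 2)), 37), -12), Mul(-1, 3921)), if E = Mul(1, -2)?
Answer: -4032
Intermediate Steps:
Function('C')(X, f) = Add(1, Mul(-1, f)) (Function('C')(X, f) = Add(3, Add(-2, Mul(-1, f))) = Add(1, Mul(-1, f)))
E = -2
Function('P')(g, j) = Pow(Add(-2, Mul(2, j, Add(-6, g))), -1) (Function('P')(g, j) = Pow(Add(Mul(Add(g, -6), Add(j, j)), -2), -1) = Pow(Add(Mul(Add(-6, g), Mul(2, j)), -2), -1) = Pow(Add(Mul(2, j, Add(-6, g)), -2), -1) = Pow(Add(-2, Mul(2, j, Add(-6, g))), -1))
Add(Mul(Mul(Function('P')(3, Function('C')(3, 2)), 37), -12), Mul(-1, 3921)) = Add(Mul(Mul(Mul(Rational(1, 2), Pow(Add(-1, Mul(-6, Add(1, Mul(-1, 2))), Mul(3, Add(1, Mul(-1, 2)))), -1)), 37), -12), Mul(-1, 3921)) = Add(Mul(Mul(Mul(Rational(1, 2), Pow(Add(-1, Mul(-6, Add(1, -2)), Mul(3, Add(1, -2))), -1)), 37), -12), -3921) = Add(Mul(Mul(Mul(Rational(1, 2), Pow(Add(-1, Mul(-6, -1), Mul(3, -1)), -1)), 37), -12), -3921) = Add(Mul(Mul(Mul(Rational(1, 2), Pow(Add(-1, 6, -3), -1)), 37), -12), -3921) = Add(Mul(Mul(Mul(Rational(1, 2), Pow(2, -1)), 37), -12), -3921) = Add(Mul(Mul(Mul(Rational(1, 2), Rational(1, 2)), 37), -12), -3921) = Add(Mul(Mul(Rational(1, 4), 37), -12), -3921) = Add(Mul(Rational(37, 4), -12), -3921) = Add(-111, -3921) = -4032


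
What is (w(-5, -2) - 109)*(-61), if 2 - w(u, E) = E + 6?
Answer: 6771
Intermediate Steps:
w(u, E) = -4 - E (w(u, E) = 2 - (E + 6) = 2 - (6 + E) = 2 + (-6 - E) = -4 - E)
(w(-5, -2) - 109)*(-61) = ((-4 - 1*(-2)) - 109)*(-61) = ((-4 + 2) - 109)*(-61) = (-2 - 109)*(-61) = -111*(-61) = 6771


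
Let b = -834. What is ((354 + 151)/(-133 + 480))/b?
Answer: -505/289398 ≈ -0.0017450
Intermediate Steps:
((354 + 151)/(-133 + 480))/b = ((354 + 151)/(-133 + 480))/(-834) = (505/347)*(-1/834) = -505/289398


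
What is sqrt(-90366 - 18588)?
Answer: 3*I*sqrt(12106) ≈ 330.08*I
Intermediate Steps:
sqrt(-90366 - 18588) = sqrt(-108954) = 3*I*sqrt(12106)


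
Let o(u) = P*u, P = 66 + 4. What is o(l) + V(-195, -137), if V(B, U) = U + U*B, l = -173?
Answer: 14468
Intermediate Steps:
P = 70
o(u) = 70*u
V(B, U) = U + B*U
o(l) + V(-195, -137) = 70*(-173) - 137*(1 - 195) = -12110 - 137*(-194) = -12110 + 26578 = 14468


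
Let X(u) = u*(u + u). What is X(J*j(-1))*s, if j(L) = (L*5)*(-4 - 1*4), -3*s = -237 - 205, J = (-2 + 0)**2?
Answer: 22630400/3 ≈ 7.5435e+6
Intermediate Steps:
J = 4 (J = (-2)**2 = 4)
s = 442/3 (s = -(-237 - 205)/3 = -1/3*(-442) = 442/3 ≈ 147.33)
j(L) = -40*L (j(L) = (5*L)*(-4 - 4) = (5*L)*(-8) = -40*L)
X(u) = 2*u**2 (X(u) = u*(2*u) = 2*u**2)
X(J*j(-1))*s = (2*(4*(-40*(-1)))**2)*(442/3) = (2*(4*40)**2)*(442/3) = (2*160**2)*(442/3) = (2*25600)*(442/3) = 51200*(442/3) = 22630400/3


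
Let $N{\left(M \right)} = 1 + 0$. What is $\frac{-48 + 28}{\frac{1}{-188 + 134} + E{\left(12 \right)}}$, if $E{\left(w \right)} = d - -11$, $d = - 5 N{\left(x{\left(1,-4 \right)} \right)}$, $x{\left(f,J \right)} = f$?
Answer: $- \frac{1080}{323} \approx -3.3437$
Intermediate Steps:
$N{\left(M \right)} = 1$
$d = -5$ ($d = \left(-5\right) 1 = -5$)
$E{\left(w \right)} = 6$ ($E{\left(w \right)} = -5 - -11 = -5 + 11 = 6$)
$\frac{-48 + 28}{\frac{1}{-188 + 134} + E{\left(12 \right)}} = \frac{-48 + 28}{\frac{1}{-188 + 134} + 6} = - \frac{20}{\frac{1}{-54} + 6} = - \frac{20}{- \frac{1}{54} + 6} = - \frac{20}{\frac{323}{54}} = \left(-20\right) \frac{54}{323} = - \frac{1080}{323}$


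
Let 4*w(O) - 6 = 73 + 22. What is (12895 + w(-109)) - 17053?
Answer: -16531/4 ≈ -4132.8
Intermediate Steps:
w(O) = 101/4 (w(O) = 3/2 + (73 + 22)/4 = 3/2 + (¼)*95 = 3/2 + 95/4 = 101/4)
(12895 + w(-109)) - 17053 = (12895 + 101/4) - 17053 = 51681/4 - 17053 = -16531/4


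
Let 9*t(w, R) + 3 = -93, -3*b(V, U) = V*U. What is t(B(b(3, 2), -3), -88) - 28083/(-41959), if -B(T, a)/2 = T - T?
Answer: -1258439/125877 ≈ -9.9974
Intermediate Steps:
b(V, U) = -U*V/3 (b(V, U) = -V*U/3 = -U*V/3)
B(T, a) = 0 (B(T, a) = -2*(T - T) = -2*0 = 0)
t(w, R) = -32/3 (t(w, R) = -⅓ + (⅑)*(-93) = -⅓ - 31/3 = -32/3)
t(B(b(3, 2), -3), -88) - 28083/(-41959) = -32/3 - 28083/(-41959) = -32/3 - 28083*(-1)/41959 = -32/3 - 1*(-28083/41959) = -32/3 + 28083/41959 = -1258439/125877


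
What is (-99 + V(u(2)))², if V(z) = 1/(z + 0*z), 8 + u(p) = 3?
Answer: 246016/25 ≈ 9840.6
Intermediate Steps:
u(p) = -5 (u(p) = -8 + 3 = -5)
V(z) = 1/z (V(z) = 1/(z + 0) = 1/z)
(-99 + V(u(2)))² = (-99 + 1/(-5))² = (-99 - ⅕)² = (-496/5)² = 246016/25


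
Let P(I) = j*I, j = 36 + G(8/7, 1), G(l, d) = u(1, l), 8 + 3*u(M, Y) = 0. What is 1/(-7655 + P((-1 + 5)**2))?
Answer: -3/21365 ≈ -0.00014042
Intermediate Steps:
u(M, Y) = -8/3 (u(M, Y) = -8/3 + (1/3)*0 = -8/3 + 0 = -8/3)
G(l, d) = -8/3
j = 100/3 (j = 36 - 8/3 = 100/3 ≈ 33.333)
P(I) = 100*I/3
1/(-7655 + P((-1 + 5)**2)) = 1/(-7655 + 100*(-1 + 5)**2/3) = 1/(-7655 + (100/3)*4**2) = 1/(-7655 + (100/3)*16) = 1/(-7655 + 1600/3) = 1/(-21365/3) = -3/21365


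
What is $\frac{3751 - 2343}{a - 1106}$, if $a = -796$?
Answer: $- \frac{704}{951} \approx -0.74027$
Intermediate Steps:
$\frac{3751 - 2343}{a - 1106} = \frac{3751 - 2343}{-796 - 1106} = \frac{1408}{-1902} = 1408 \left(- \frac{1}{1902}\right) = - \frac{704}{951}$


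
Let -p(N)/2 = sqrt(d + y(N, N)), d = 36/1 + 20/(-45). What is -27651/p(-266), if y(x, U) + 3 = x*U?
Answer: 82953*sqrt(637097)/1274194 ≈ 51.964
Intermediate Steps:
d = 320/9 (d = 36*1 + 20*(-1/45) = 36 - 4/9 = 320/9 ≈ 35.556)
y(x, U) = -3 + U*x (y(x, U) = -3 + x*U = -3 + U*x)
p(N) = -2*sqrt(293/9 + N**2) (p(N) = -2*sqrt(320/9 + (-3 + N*N)) = -2*sqrt(320/9 + (-3 + N**2)) = -2*sqrt(293/9 + N**2))
-27651/p(-266) = -27651*(-3/(2*sqrt(293 + 9*(-266)**2))) = -27651*(-3/(2*sqrt(293 + 9*70756))) = -27651*(-3/(2*sqrt(293 + 636804))) = -27651*(-3*sqrt(637097)/1274194) = -(-82953)*sqrt(637097)/1274194 = 82953*sqrt(637097)/1274194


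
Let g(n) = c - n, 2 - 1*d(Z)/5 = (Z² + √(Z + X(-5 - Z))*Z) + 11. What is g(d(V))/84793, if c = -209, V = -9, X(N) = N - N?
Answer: 241/84793 - 135*I/84793 ≈ 0.0028422 - 0.0015921*I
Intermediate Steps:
X(N) = 0
d(Z) = -45 - 5*Z² - 5*Z^(3/2) (d(Z) = 10 - 5*((Z² + √(Z + 0)*Z) + 11) = 10 - 5*((Z² + √Z*Z) + 11) = 10 - 5*((Z² + Z^(3/2)) + 11) = 10 - 5*(11 + Z² + Z^(3/2)) = 10 + (-55 - 5*Z² - 5*Z^(3/2)) = -45 - 5*Z² - 5*Z^(3/2))
g(n) = -209 - n
g(d(V))/84793 = (-209 - (-45 - 5*(-9)² - (-135)*I))/84793 = (-209 - (-45 - 5*81 - (-135)*I))*(1/84793) = (-209 - (-45 - 405 + 135*I))*(1/84793) = (-209 - (-450 + 135*I))*(1/84793) = (-209 + (450 - 135*I))*(1/84793) = (241 - 135*I)*(1/84793) = 241/84793 - 135*I/84793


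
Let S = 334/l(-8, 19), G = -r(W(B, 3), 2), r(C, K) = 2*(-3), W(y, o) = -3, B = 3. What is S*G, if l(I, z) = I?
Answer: -501/2 ≈ -250.50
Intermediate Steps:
r(C, K) = -6
G = 6 (G = -1*(-6) = 6)
S = -167/4 (S = 334/(-8) = 334*(-⅛) = -167/4 ≈ -41.750)
S*G = -167/4*6 = -501/2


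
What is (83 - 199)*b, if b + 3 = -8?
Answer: 1276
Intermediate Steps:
b = -11 (b = -3 - 8 = -11)
(83 - 199)*b = (83 - 199)*(-11) = -116*(-11) = 1276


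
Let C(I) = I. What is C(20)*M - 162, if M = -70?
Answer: -1562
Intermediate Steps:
C(20)*M - 162 = 20*(-70) - 162 = -1400 - 162 = -1562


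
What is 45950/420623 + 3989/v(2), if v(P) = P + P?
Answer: 1678048947/1682492 ≈ 997.36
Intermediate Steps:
v(P) = 2*P
45950/420623 + 3989/v(2) = 45950/420623 + 3989/((2*2)) = 45950*(1/420623) + 3989/4 = 45950/420623 + 3989*(1/4) = 45950/420623 + 3989/4 = 1678048947/1682492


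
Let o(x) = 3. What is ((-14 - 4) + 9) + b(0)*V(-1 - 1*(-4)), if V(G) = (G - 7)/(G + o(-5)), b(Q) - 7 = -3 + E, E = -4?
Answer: -9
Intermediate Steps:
b(Q) = 0 (b(Q) = 7 + (-3 - 4) = 7 - 7 = 0)
V(G) = (-7 + G)/(3 + G) (V(G) = (G - 7)/(G + 3) = (-7 + G)/(3 + G))
((-14 - 4) + 9) + b(0)*V(-1 - 1*(-4)) = ((-14 - 4) + 9) + 0*((-7 + (-1 - 1*(-4)))/(3 + (-1 - 1*(-4)))) = (-18 + 9) + 0*((-7 + (-1 + 4))/(3 + (-1 + 4))) = -9 + 0*((-7 + 3)/(3 + 3)) = -9 + 0*(-4/6) = -9 + 0*((1/6)*(-4)) = -9 + 0*(-2/3) = -9 + 0 = -9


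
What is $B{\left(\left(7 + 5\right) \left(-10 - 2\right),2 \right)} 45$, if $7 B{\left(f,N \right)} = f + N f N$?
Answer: $- \frac{32400}{7} \approx -4628.6$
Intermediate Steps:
$B{\left(f,N \right)} = \frac{f}{7} + \frac{f N^{2}}{7}$ ($B{\left(f,N \right)} = \frac{f + N f N}{7} = \frac{f + f N^{2}}{7} = \frac{f}{7} + \frac{f N^{2}}{7}$)
$B{\left(\left(7 + 5\right) \left(-10 - 2\right),2 \right)} 45 = \frac{\left(7 + 5\right) \left(-10 - 2\right) \left(1 + 2^{2}\right)}{7} \cdot 45 = \frac{12 \left(-12\right) \left(1 + 4\right)}{7} \cdot 45 = \frac{1}{7} \left(-144\right) 5 \cdot 45 = \left(- \frac{720}{7}\right) 45 = - \frac{32400}{7}$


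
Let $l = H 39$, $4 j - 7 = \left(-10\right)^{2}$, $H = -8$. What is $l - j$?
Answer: $- \frac{1355}{4} \approx -338.75$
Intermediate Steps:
$j = \frac{107}{4}$ ($j = \frac{7}{4} + \frac{\left(-10\right)^{2}}{4} = \frac{7}{4} + \frac{1}{4} \cdot 100 = \frac{7}{4} + 25 = \frac{107}{4} \approx 26.75$)
$l = -312$ ($l = \left(-8\right) 39 = -312$)
$l - j = -312 - \frac{107}{4} = - \frac{1355}{4}$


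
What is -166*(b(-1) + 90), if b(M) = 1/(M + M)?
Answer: -14857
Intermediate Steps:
b(M) = 1/(2*M)
-166*(b(-1) + 90) = -166*((½)/(-1) + 90) = -166*((½)*(-1) + 90) = -166*(-½ + 90) = -166*179/2 = -14857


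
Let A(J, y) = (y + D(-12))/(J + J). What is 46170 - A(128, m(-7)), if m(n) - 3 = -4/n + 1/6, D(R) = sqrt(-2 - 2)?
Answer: 496419683/10752 - I/128 ≈ 46170.0 - 0.0078125*I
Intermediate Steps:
D(R) = 2*I (D(R) = sqrt(-4) = 2*I)
m(n) = 19/6 - 4/n (m(n) = 3 + (-4/n + 1/6) = 3 + (1/6 - 4/n) = 19/6 - 4/n)
A(J, y) = (y + 2*I)/(2*J) (A(J, y) = (y + 2*I)/(J + J) = (y + 2*I)/((2*J)) = (y + 2*I)*(1/(2*J)) = (y + 2*I)/(2*J))
46170 - A(128, m(-7)) = 46170 - (I + (19/6 - 4/(-7))/2)/128 = 46170 - (I + (19/6 - 4*(-1/7))/2)/128 = 46170 - (I + (19/6 + 4/7)/2)/128 = 46170 - (I + (1/2)*(157/42))/128 = 46170 - (I + 157/84)/128 = 46170 - (157/84 + I)/128 = 46170 - (157/10752 + I/128) = 46170 + (-157/10752 - I/128) = 496419683/10752 - I/128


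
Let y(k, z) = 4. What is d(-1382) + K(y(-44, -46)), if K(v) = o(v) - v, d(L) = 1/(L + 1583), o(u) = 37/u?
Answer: 4225/804 ≈ 5.2550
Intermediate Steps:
d(L) = 1/(1583 + L)
K(v) = -v + 37/v (K(v) = 37/v - v = -v + 37/v)
d(-1382) + K(y(-44, -46)) = 1/(1583 - 1382) + (-1*4 + 37/4) = 1/201 + (-4 + 37*(1/4)) = 1/201 + (-4 + 37/4) = 1/201 + 21/4 = 4225/804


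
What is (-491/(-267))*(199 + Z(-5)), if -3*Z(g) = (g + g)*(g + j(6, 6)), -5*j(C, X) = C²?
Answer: 233225/801 ≈ 291.17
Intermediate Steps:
j(C, X) = -C²/5
Z(g) = -2*g*(-36/5 + g)/3 (Z(g) = -(g + g)*(g - ⅕*6²)/3 = -2*g*(g - ⅕*36)/3 = -2*g*(g - 36/5)/3 = -2*g*(-36/5 + g)/3)
(-491/(-267))*(199 + Z(-5)) = (-491/(-267))*(199 + (2/15)*(-5)*(36 - 5*(-5))) = (-491*(-1/267))*(199 + (2/15)*(-5)*(36 + 25)) = 491*(199 + (2/15)*(-5)*61)/267 = 491*(199 - 122/3)/267 = (491/267)*(475/3) = 233225/801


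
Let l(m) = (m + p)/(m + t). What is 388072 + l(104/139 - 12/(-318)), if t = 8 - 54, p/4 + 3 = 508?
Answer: 64624395747/166546 ≈ 3.8803e+5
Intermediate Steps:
p = 2020 (p = -12 + 4*508 = -12 + 2032 = 2020)
t = -46
l(m) = (2020 + m)/(-46 + m) (l(m) = (m + 2020)/(m - 46) = (2020 + m)/(-46 + m))
388072 + l(104/139 - 12/(-318)) = 388072 + (2020 + (104/139 - 12/(-318)))/(-46 + (104/139 - 12/(-318))) = 388072 + (2020 + (104*(1/139) - 12*(-1/318)))/(-46 + (104*(1/139) - 12*(-1/318))) = 388072 + (2020 + (104/139 + 2/53))/(-46 + (104/139 + 2/53)) = 388072 + (2020 + 5790/7367)/(-46 + 5790/7367) = 388072 + (14887130/7367)/(-333092/7367) = 388072 - 7367/333092*14887130/7367 = 388072 - 7443565/166546 = 64624395747/166546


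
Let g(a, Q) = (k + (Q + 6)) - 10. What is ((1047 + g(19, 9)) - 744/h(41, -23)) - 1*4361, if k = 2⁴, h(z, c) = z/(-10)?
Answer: -127573/41 ≈ -3111.5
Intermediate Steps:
h(z, c) = -z/10 (h(z, c) = z*(-⅒) = -z/10)
k = 16
g(a, Q) = 12 + Q (g(a, Q) = (16 + (Q + 6)) - 10 = (16 + (6 + Q)) - 10 = (22 + Q) - 10 = 12 + Q)
((1047 + g(19, 9)) - 744/h(41, -23)) - 1*4361 = ((1047 + (12 + 9)) - 744/((-⅒*41))) - 1*4361 = ((1047 + 21) - 744/(-41/10)) - 4361 = (1068 - 744*(-10/41)) - 4361 = (1068 + 7440/41) - 4361 = 51228/41 - 4361 = -127573/41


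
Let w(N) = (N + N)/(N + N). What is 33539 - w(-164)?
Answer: 33538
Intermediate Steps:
w(N) = 1 (w(N) = (2*N)/((2*N)) = (2*N)*(1/(2*N)) = 1)
33539 - w(-164) = 33539 - 1*1 = 33539 - 1 = 33538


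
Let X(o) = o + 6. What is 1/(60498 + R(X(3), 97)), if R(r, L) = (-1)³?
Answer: 1/60497 ≈ 1.6530e-5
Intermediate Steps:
X(o) = 6 + o
R(r, L) = -1
1/(60498 + R(X(3), 97)) = 1/(60498 - 1) = 1/60497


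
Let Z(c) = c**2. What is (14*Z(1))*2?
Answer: 28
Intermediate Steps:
(14*Z(1))*2 = (14*1**2)*2 = (14*1)*2 = 14*2 = 28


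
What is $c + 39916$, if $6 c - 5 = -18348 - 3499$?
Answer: $\frac{108827}{3} \approx 36276.0$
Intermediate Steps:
$c = - \frac{10921}{3}$ ($c = \frac{5}{6} + \frac{-18348 - 3499}{6} = \frac{5}{6} + \frac{1}{6} \left(-21847\right) = \frac{5}{6} - \frac{21847}{6} = - \frac{10921}{3} \approx -3640.3$)
$c + 39916 = - \frac{10921}{3} + 39916 = \frac{108827}{3}$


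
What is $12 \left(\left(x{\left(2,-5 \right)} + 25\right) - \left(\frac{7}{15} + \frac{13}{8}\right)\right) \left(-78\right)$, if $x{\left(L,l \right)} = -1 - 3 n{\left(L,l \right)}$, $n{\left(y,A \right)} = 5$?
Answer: $- \frac{32331}{5} \approx -6466.2$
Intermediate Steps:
$x{\left(L,l \right)} = -16$ ($x{\left(L,l \right)} = -1 - 15 = -16$)
$12 \left(\left(x{\left(2,-5 \right)} + 25\right) - \left(\frac{7}{15} + \frac{13}{8}\right)\right) \left(-78\right) = 12 \left(\left(-16 + 25\right) - \left(\frac{7}{15} + \frac{13}{8}\right)\right) \left(-78\right) = 12 \left(9 - \frac{251}{120}\right) \left(-78\right) = 12 \cdot \frac{829}{120} \left(-78\right) = \frac{829}{10} \left(-78\right) = - \frac{32331}{5}$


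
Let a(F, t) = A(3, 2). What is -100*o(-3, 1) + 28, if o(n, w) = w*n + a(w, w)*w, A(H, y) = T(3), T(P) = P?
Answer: 28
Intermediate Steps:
A(H, y) = 3
a(F, t) = 3
o(n, w) = 3*w + n*w (o(n, w) = w*n + 3*w = n*w + 3*w = 3*w + n*w)
-100*o(-3, 1) + 28 = -100*(3 - 3) + 28 = -100*0 + 28 = 0 + 28 = 28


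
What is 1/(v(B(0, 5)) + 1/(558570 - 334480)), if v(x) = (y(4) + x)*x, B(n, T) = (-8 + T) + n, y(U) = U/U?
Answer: 224090/1344541 ≈ 0.16667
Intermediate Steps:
y(U) = 1
B(n, T) = -8 + T + n
v(x) = x*(1 + x) (v(x) = (1 + x)*x = x*(1 + x))
1/(v(B(0, 5)) + 1/(558570 - 334480)) = 1/((-8 + 5 + 0)*(1 + (-8 + 5 + 0)) + 1/(558570 - 334480)) = 1/(-3*(1 - 3) + 1/224090) = 1/(-3*(-2) + 1/224090) = 1/(6 + 1/224090) = 1/(1344541/224090) = 224090/1344541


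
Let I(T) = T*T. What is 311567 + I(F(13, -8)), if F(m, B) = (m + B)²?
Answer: 312192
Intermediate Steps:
F(m, B) = (B + m)²
I(T) = T²
311567 + I(F(13, -8)) = 311567 + ((-8 + 13)²)² = 311567 + (5²)² = 311567 + 25² = 311567 + 625 = 312192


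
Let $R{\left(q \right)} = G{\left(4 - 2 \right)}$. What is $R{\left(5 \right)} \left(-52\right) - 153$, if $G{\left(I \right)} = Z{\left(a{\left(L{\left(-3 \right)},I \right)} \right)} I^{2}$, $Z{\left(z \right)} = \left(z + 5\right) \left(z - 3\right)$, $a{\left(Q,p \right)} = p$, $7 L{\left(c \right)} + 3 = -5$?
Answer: $1303$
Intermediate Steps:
$L{\left(c \right)} = - \frac{8}{7}$ ($L{\left(c \right)} = - \frac{3}{7} + \frac{1}{7} \left(-5\right) = - \frac{3}{7} - \frac{5}{7} = - \frac{8}{7}$)
$Z{\left(z \right)} = \left(-3 + z\right) \left(5 + z\right)$ ($Z{\left(z \right)} = \left(5 + z\right) \left(-3 + z\right) = \left(-3 + z\right) \left(5 + z\right)$)
$G{\left(I \right)} = I^{2} \left(-15 + I^{2} + 2 I\right)$ ($G{\left(I \right)} = \left(-15 + I^{2} + 2 I\right) I^{2} = I^{2} \left(-15 + I^{2} + 2 I\right)$)
$R{\left(q \right)} = -28$ ($R{\left(q \right)} = \left(4 - 2\right)^{2} \left(-15 + \left(4 - 2\right)^{2} + 2 \left(4 - 2\right)\right) = 2^{2} \left(-15 + 2^{2} + 2 \cdot 2\right) = 4 \left(-15 + 4 + 4\right) = 4 \left(-7\right) = -28$)
$R{\left(5 \right)} \left(-52\right) - 153 = \left(-28\right) \left(-52\right) - 153 = 1456 - 153 = 1303$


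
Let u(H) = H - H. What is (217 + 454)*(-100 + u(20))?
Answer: -67100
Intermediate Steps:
u(H) = 0
(217 + 454)*(-100 + u(20)) = (217 + 454)*(-100 + 0) = 671*(-100) = -67100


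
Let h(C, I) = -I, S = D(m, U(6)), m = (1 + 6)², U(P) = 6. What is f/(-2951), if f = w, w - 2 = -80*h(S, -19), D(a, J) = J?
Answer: 1518/2951 ≈ 0.51440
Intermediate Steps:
m = 49 (m = 7² = 49)
S = 6
w = -1518 (w = 2 - (-80)*(-19) = 2 - 80*19 = 2 - 1520 = -1518)
f = -1518
f/(-2951) = -1518/(-2951) = -1518*(-1/2951) = 1518/2951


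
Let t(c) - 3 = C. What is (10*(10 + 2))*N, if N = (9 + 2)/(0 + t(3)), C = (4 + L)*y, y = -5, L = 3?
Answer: -165/4 ≈ -41.250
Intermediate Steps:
C = -35 (C = (4 + 3)*(-5) = 7*(-5) = -35)
t(c) = -32 (t(c) = 3 - 35 = -32)
N = -11/32 (N = (9 + 2)/(0 - 32) = 11/(-32) = 11*(-1/32) = -11/32 ≈ -0.34375)
(10*(10 + 2))*N = (10*(10 + 2))*(-11/32) = (10*12)*(-11/32) = 120*(-11/32) = -165/4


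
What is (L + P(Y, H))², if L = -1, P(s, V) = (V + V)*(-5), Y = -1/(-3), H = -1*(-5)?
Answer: 2601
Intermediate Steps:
H = 5
Y = ⅓ (Y = -1*(-⅓) = ⅓ ≈ 0.33333)
P(s, V) = -10*V (P(s, V) = (2*V)*(-5) = -10*V)
(L + P(Y, H))² = (-1 - 10*5)² = (-1 - 50)² = (-51)² = 2601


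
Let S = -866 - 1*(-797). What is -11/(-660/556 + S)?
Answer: 1529/9756 ≈ 0.15672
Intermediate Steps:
S = -69 (S = -866 + 797 = -69)
-11/(-660/556 + S) = -11/(-660/556 - 69) = -11/(-660*1/556 - 69) = -11/(-165/139 - 69) = -11/(-9756/139) = -11*(-139/9756) = 1529/9756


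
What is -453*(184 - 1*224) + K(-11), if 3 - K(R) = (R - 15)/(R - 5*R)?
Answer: 398719/22 ≈ 18124.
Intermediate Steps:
K(R) = 3 + (-15 + R)/(4*R) (K(R) = 3 - (R - 15)/(R - 5*R) = 3 - (-15 + R)/((-4*R)) = 3 - (-15 + R)*(-1/(4*R)) = 3 - (-1)*(-15 + R)/(4*R) = 3 + (-15 + R)/(4*R))
-453*(184 - 1*224) + K(-11) = -453*(184 - 1*224) + (1/4)*(-15 + 13*(-11))/(-11) = -453*(184 - 224) + (1/4)*(-1/11)*(-15 - 143) = -453*(-40) + (1/4)*(-1/11)*(-158) = 18120 + 79/22 = 398719/22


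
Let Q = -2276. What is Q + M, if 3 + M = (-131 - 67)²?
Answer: 36925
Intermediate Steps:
M = 39201 (M = -3 + (-131 - 67)² = -3 + (-198)² = -3 + 39204 = 39201)
Q + M = -2276 + 39201 = 36925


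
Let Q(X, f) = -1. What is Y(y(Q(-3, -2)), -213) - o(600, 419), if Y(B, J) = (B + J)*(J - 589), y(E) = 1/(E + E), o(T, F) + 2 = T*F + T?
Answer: -80771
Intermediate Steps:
o(T, F) = -2 + T + F*T (o(T, F) = -2 + (T*F + T) = -2 + (F*T + T) = -2 + (T + F*T) = -2 + T + F*T)
y(E) = 1/(2*E)
Y(B, J) = (-589 + J)*(B + J) (Y(B, J) = (B + J)*(-589 + J) = (-589 + J)*(B + J))
Y(y(Q(-3, -2)), -213) - o(600, 419) = ((-213)² - 589/(2*(-1)) - 589*(-213) + ((½)/(-1))*(-213)) - (-2 + 600 + 419*600) = (45369 - 589*(-1)/2 + 125457 + ((½)*(-1))*(-213)) - (-2 + 600 + 251400) = (45369 - 589*(-½) + 125457 - ½*(-213)) - 1*251998 = (45369 + 589/2 + 125457 + 213/2) - 251998 = 171227 - 251998 = -80771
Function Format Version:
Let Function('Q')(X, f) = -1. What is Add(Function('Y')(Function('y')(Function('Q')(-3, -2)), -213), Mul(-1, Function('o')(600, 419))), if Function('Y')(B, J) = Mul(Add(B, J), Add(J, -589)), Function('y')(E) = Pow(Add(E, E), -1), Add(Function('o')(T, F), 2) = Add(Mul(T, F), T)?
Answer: -80771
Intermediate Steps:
Function('o')(T, F) = Add(-2, T, Mul(F, T)) (Function('o')(T, F) = Add(-2, Add(Mul(T, F), T)) = Add(-2, Add(Mul(F, T), T)) = Add(-2, Add(T, Mul(F, T))) = Add(-2, T, Mul(F, T)))
Function('y')(E) = Mul(Rational(1, 2), Pow(E, -1)) (Function('y')(E) = Pow(Mul(2, E), -1) = Mul(Rational(1, 2), Pow(E, -1)))
Function('Y')(B, J) = Mul(Add(-589, J), Add(B, J)) (Function('Y')(B, J) = Mul(Add(B, J), Add(-589, J)) = Mul(Add(-589, J), Add(B, J)))
Add(Function('Y')(Function('y')(Function('Q')(-3, -2)), -213), Mul(-1, Function('o')(600, 419))) = Add(Add(Pow(-213, 2), Mul(-589, Mul(Rational(1, 2), Pow(-1, -1))), Mul(-589, -213), Mul(Mul(Rational(1, 2), Pow(-1, -1)), -213)), Mul(-1, Add(-2, 600, Mul(419, 600)))) = Add(Add(45369, Mul(-589, Mul(Rational(1, 2), -1)), 125457, Mul(Mul(Rational(1, 2), -1), -213)), Mul(-1, Add(-2, 600, 251400))) = Add(Add(45369, Mul(-589, Rational(-1, 2)), 125457, Mul(Rational(-1, 2), -213)), Mul(-1, 251998)) = Add(Add(45369, Rational(589, 2), 125457, Rational(213, 2)), -251998) = Add(171227, -251998) = -80771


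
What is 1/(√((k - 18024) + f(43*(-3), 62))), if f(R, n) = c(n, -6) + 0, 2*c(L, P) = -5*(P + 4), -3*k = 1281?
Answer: -I*√18446/18446 ≈ -0.0073629*I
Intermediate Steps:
k = -427 (k = -⅓*1281 = -427)
c(L, P) = -10 - 5*P/2 (c(L, P) = (-5*(P + 4))/2 = (-5*(4 + P))/2 = (-20 - 5*P)/2 = -10 - 5*P/2)
f(R, n) = 5 (f(R, n) = (-10 - 5/2*(-6)) + 0 = (-10 + 15) + 0 = 5 + 0 = 5)
1/(√((k - 18024) + f(43*(-3), 62))) = 1/(√((-427 - 18024) + 5)) = 1/(√(-18451 + 5)) = 1/(√(-18446)) = 1/(I*√18446) = -I*√18446/18446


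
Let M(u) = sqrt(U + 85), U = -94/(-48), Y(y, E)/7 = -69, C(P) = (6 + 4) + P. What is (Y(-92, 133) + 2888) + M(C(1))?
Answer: 2405 + sqrt(12522)/12 ≈ 2414.3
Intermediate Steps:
C(P) = 10 + P
Y(y, E) = -483 (Y(y, E) = 7*(-69) = -483)
U = 47/24 (U = -94*(-1/48) = 47/24 ≈ 1.9583)
M(u) = sqrt(12522)/12 (M(u) = sqrt(47/24 + 85) = sqrt(2087/24) = sqrt(12522)/12)
(Y(-92, 133) + 2888) + M(C(1)) = (-483 + 2888) + sqrt(12522)/12 = 2405 + sqrt(12522)/12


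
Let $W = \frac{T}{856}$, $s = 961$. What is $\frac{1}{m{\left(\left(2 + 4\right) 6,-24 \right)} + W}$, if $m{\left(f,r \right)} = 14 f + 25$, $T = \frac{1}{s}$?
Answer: $\frac{822616}{435163865} \approx 0.0018904$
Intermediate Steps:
$T = \frac{1}{961} \approx 0.0010406$
$m{\left(f,r \right)} = 25 + 14 f$
$W = \frac{1}{822616}$ ($W = \frac{1}{961 \cdot 856} = \frac{1}{961} \cdot \frac{1}{856} = \frac{1}{822616} \approx 1.2156 \cdot 10^{-6}$)
$\frac{1}{m{\left(\left(2 + 4\right) 6,-24 \right)} + W} = \frac{1}{\left(25 + 14 \left(2 + 4\right) 6\right) + \frac{1}{822616}} = \frac{1}{\left(25 + 14 \cdot 6 \cdot 6\right) + \frac{1}{822616}} = \frac{1}{\left(25 + 14 \cdot 36\right) + \frac{1}{822616}} = \frac{1}{\left(25 + 504\right) + \frac{1}{822616}} = \frac{1}{529 + \frac{1}{822616}} = \frac{1}{\frac{435163865}{822616}} = \frac{822616}{435163865}$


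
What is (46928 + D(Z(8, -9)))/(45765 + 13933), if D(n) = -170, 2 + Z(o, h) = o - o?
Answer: 23379/29849 ≈ 0.78324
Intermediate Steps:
Z(o, h) = -2 (Z(o, h) = -2 + (o - o) = -2 + 0 = -2)
(46928 + D(Z(8, -9)))/(45765 + 13933) = (46928 - 170)/(45765 + 13933) = 46758/59698 = 46758*(1/59698) = 23379/29849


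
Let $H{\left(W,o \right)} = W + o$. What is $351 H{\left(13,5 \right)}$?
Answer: $6318$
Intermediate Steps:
$351 H{\left(13,5 \right)} = 351 \left(13 + 5\right) = 351 \cdot 18 = 6318$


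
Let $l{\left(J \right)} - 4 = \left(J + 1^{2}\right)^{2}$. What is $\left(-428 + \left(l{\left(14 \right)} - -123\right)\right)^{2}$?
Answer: $5776$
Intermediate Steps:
$l{\left(J \right)} = 4 + \left(1 + J\right)^{2}$ ($l{\left(J \right)} = 4 + \left(J + 1^{2}\right)^{2} = 4 + \left(J + 1\right)^{2} = 4 + \left(1 + J\right)^{2}$)
$\left(-428 + \left(l{\left(14 \right)} - -123\right)\right)^{2} = \left(-428 - \left(-127 - \left(1 + 14\right)^{2}\right)\right)^{2} = \left(-428 + \left(\left(4 + 15^{2}\right) + 123\right)\right)^{2} = \left(-428 + \left(\left(4 + 225\right) + 123\right)\right)^{2} = \left(-428 + \left(229 + 123\right)\right)^{2} = \left(-428 + 352\right)^{2} = \left(-76\right)^{2} = 5776$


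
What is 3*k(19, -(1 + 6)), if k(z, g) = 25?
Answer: 75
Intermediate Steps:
3*k(19, -(1 + 6)) = 3*25 = 75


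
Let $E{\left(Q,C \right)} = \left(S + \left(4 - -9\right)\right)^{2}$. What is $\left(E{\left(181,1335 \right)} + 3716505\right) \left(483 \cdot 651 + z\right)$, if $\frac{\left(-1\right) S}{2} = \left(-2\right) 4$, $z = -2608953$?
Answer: $-8529524743920$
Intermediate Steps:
$S = 16$ ($S = - 2 \left(\left(-2\right) 4\right) = \left(-2\right) \left(-8\right) = 16$)
$E{\left(Q,C \right)} = 841$ ($E{\left(Q,C \right)} = \left(16 + \left(4 - -9\right)\right)^{2} = \left(16 + \left(4 + 9\right)\right)^{2} = \left(16 + 13\right)^{2} = 29^{2} = 841$)
$\left(E{\left(181,1335 \right)} + 3716505\right) \left(483 \cdot 651 + z\right) = \left(841 + 3716505\right) \left(483 \cdot 651 - 2608953\right) = 3717346 \left(314433 - 2608953\right) = 3717346 \left(-2294520\right) = -8529524743920$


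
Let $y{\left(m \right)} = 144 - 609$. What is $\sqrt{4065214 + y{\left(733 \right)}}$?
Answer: $\sqrt{4064749} \approx 2016.1$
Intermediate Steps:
$y{\left(m \right)} = -465$
$\sqrt{4065214 + y{\left(733 \right)}} = \sqrt{4065214 - 465} = \sqrt{4064749}$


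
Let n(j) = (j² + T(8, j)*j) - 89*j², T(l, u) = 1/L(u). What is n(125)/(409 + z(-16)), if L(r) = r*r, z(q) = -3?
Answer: -171874999/50750 ≈ -3386.7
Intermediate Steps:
L(r) = r²
T(l, u) = u⁻² (T(l, u) = 1/(u²) = u⁻²)
n(j) = 1/j - 88*j² (n(j) = (j² + j/j²) - 89*j² = (j² + 1/j) - 89*j² = (1/j + j²) - 89*j² = 1/j - 88*j²)
n(125)/(409 + z(-16)) = ((1 - 88*125³)/125)/(409 - 3) = ((1 - 88*1953125)/125)/406 = ((1 - 171875000)/125)/406 = ((1/125)*(-171874999))/406 = (1/406)*(-171874999/125) = -171874999/50750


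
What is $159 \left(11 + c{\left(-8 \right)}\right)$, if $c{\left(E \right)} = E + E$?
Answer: $-795$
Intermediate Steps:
$c{\left(E \right)} = 2 E$
$159 \left(11 + c{\left(-8 \right)}\right) = 159 \left(11 + 2 \left(-8\right)\right) = 159 \left(11 - 16\right) = 159 \left(-5\right) = -795$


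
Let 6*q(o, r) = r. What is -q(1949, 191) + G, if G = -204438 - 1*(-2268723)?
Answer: 12385519/6 ≈ 2.0643e+6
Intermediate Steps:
q(o, r) = r/6
G = 2064285 (G = -204438 + 2268723 = 2064285)
-q(1949, 191) + G = -191/6 + 2064285 = 12385519/6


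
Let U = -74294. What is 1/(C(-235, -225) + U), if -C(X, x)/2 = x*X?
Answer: -1/180044 ≈ -5.5542e-6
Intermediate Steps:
C(X, x) = -2*X*x (C(X, x) = -2*x*X = -2*X*x)
1/(C(-235, -225) + U) = 1/(-2*(-235)*(-225) - 74294) = 1/(-105750 - 74294) = 1/(-180044) = -1/180044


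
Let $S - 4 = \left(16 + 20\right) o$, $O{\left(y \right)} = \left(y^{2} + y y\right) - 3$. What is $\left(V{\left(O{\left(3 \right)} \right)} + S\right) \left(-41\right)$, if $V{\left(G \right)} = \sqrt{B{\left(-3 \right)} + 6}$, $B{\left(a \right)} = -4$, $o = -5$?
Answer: $7216 - 41 \sqrt{2} \approx 7158.0$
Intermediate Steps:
$O{\left(y \right)} = -3 + 2 y^{2}$ ($O{\left(y \right)} = \left(y^{2} + y^{2}\right) - 3 = 2 y^{2} - 3 = -3 + 2 y^{2}$)
$V{\left(G \right)} = \sqrt{2}$ ($V{\left(G \right)} = \sqrt{-4 + 6} = \sqrt{2}$)
$S = -176$ ($S = 4 + \left(16 + 20\right) \left(-5\right) = 4 + 36 \left(-5\right) = 4 - 180 = -176$)
$\left(V{\left(O{\left(3 \right)} \right)} + S\right) \left(-41\right) = \left(\sqrt{2} - 176\right) \left(-41\right) = \left(-176 + \sqrt{2}\right) \left(-41\right) = 7216 - 41 \sqrt{2}$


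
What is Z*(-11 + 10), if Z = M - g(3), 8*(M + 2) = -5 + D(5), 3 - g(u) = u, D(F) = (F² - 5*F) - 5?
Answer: 13/4 ≈ 3.2500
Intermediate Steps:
D(F) = -5 + F² - 5*F
g(u) = 3 - u
M = -13/4 (M = -2 + (-5 + (-5 + 5² - 5*5))/8 = -2 + (-5 + (-5 + 25 - 25))/8 = -2 + (-5 - 5)/8 = -2 + (⅛)*(-10) = -2 - 5/4 = -13/4 ≈ -3.2500)
Z = -13/4 (Z = -13/4 - (3 - 1*3) = -13/4 - (3 - 3) = -13/4 - 1*0 = -13/4 + 0 = -13/4 ≈ -3.2500)
Z*(-11 + 10) = -13*(-11 + 10)/4 = -13/4*(-1) = 13/4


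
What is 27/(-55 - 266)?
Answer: -9/107 ≈ -0.084112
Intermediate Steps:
27/(-55 - 266) = 27/(-321) = 27*(-1/321) = -9/107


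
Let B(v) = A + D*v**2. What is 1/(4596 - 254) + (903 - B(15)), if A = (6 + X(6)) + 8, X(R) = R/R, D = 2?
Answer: 1901797/4342 ≈ 438.00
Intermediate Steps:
X(R) = 1
A = 15 (A = (6 + 1) + 8 = 7 + 8 = 15)
B(v) = 15 + 2*v**2
1/(4596 - 254) + (903 - B(15)) = 1/(4596 - 254) + (903 - (15 + 2*15**2)) = 1/4342 + (903 - (15 + 2*225)) = 1/4342 + (903 - (15 + 450)) = 1/4342 + (903 - 1*465) = 1/4342 + (903 - 465) = 1/4342 + 438 = 1901797/4342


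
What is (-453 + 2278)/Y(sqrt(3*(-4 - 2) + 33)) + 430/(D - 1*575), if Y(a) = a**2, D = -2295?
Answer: 104626/861 ≈ 121.52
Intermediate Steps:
(-453 + 2278)/Y(sqrt(3*(-4 - 2) + 33)) + 430/(D - 1*575) = (-453 + 2278)/((sqrt(3*(-4 - 2) + 33))**2) + 430/(-2295 - 1*575) = 1825/((sqrt(3*(-6) + 33))**2) + 430/(-2295 - 575) = 1825/((sqrt(-18 + 33))**2) + 430/(-2870) = 1825/((sqrt(15))**2) + 430*(-1/2870) = 1825/15 - 43/287 = 1825*(1/15) - 43/287 = 365/3 - 43/287 = 104626/861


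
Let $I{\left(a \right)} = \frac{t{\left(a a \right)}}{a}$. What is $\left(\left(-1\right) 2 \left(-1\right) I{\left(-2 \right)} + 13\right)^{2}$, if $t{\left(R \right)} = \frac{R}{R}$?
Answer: $144$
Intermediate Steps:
$t{\left(R \right)} = 1$
$I{\left(a \right)} = \frac{1}{a}$ ($I{\left(a \right)} = 1 \frac{1}{a} = \frac{1}{a}$)
$\left(\left(-1\right) 2 \left(-1\right) I{\left(-2 \right)} + 13\right)^{2} = \left(\frac{\left(-1\right) 2 \left(-1\right)}{-2} + 13\right)^{2} = \left(\left(-2\right) \left(-1\right) \left(- \frac{1}{2}\right) + 13\right)^{2} = \left(2 \left(- \frac{1}{2}\right) + 13\right)^{2} = \left(-1 + 13\right)^{2} = 12^{2} = 144$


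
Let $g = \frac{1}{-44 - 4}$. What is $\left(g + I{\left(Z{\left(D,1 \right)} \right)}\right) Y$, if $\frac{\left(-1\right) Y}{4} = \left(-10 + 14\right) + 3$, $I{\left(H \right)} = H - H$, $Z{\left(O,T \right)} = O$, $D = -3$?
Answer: $\frac{7}{12} \approx 0.58333$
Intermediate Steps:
$I{\left(H \right)} = 0$
$g = - \frac{1}{48}$ ($g = \frac{1}{-48} = - \frac{1}{48} \approx -0.020833$)
$Y = -28$ ($Y = - 4 \left(\left(-10 + 14\right) + 3\right) = - 4 \left(4 + 3\right) = \left(-4\right) 7 = -28$)
$\left(g + I{\left(Z{\left(D,1 \right)} \right)}\right) Y = \left(- \frac{1}{48} + 0\right) \left(-28\right) = \left(- \frac{1}{48}\right) \left(-28\right) = \frac{7}{12}$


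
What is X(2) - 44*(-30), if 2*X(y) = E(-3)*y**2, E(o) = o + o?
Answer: 1308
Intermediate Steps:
E(o) = 2*o
X(y) = -3*y**2 (X(y) = ((2*(-3))*y**2)/2 = (-6*y**2)/2 = -3*y**2)
X(2) - 44*(-30) = -3*2**2 - 44*(-30) = -3*4 + 1320 = -12 + 1320 = 1308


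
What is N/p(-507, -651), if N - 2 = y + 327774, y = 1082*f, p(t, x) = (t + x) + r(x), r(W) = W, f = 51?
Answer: -382958/1809 ≈ -211.70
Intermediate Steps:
p(t, x) = t + 2*x (p(t, x) = (t + x) + x = t + 2*x)
y = 55182 (y = 1082*51 = 55182)
N = 382958 (N = 2 + (55182 + 327774) = 2 + 382956 = 382958)
N/p(-507, -651) = 382958/(-507 + 2*(-651)) = 382958/(-507 - 1302) = 382958/(-1809) = 382958*(-1/1809) = -382958/1809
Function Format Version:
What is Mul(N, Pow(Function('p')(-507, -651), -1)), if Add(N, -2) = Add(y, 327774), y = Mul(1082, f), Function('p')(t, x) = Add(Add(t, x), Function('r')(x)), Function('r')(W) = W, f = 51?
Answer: Rational(-382958, 1809) ≈ -211.70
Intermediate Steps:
Function('p')(t, x) = Add(t, Mul(2, x)) (Function('p')(t, x) = Add(Add(t, x), x) = Add(t, Mul(2, x)))
y = 55182 (y = Mul(1082, 51) = 55182)
N = 382958 (N = Add(2, Add(55182, 327774)) = Add(2, 382956) = 382958)
Mul(N, Pow(Function('p')(-507, -651), -1)) = Mul(382958, Pow(Add(-507, Mul(2, -651)), -1)) = Mul(382958, Pow(Add(-507, -1302), -1)) = Mul(382958, Pow(-1809, -1)) = Mul(382958, Rational(-1, 1809)) = Rational(-382958, 1809)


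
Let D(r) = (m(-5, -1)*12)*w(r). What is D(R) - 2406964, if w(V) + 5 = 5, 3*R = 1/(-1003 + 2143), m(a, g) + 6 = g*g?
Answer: -2406964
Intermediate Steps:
m(a, g) = -6 + g**2 (m(a, g) = -6 + g*g = -6 + g**2)
R = 1/3420 (R = 1/(3*(-1003 + 2143)) = (1/3)/1140 = (1/3)*(1/1140) = 1/3420 ≈ 0.00029240)
w(V) = 0 (w(V) = -5 + 5 = 0)
D(r) = 0 (D(r) = ((-6 + (-1)**2)*12)*0 = ((-6 + 1)*12)*0 = -5*12*0 = -60*0 = 0)
D(R) - 2406964 = 0 - 2406964 = -2406964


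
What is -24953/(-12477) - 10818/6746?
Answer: 16678376/42084921 ≈ 0.39630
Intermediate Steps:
-24953/(-12477) - 10818/6746 = -24953*(-1/12477) - 10818*1/6746 = 24953/12477 - 5409/3373 = 16678376/42084921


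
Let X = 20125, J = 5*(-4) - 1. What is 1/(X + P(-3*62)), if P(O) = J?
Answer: 1/20104 ≈ 4.9741e-5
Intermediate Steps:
J = -21 (J = -20 - 1 = -21)
P(O) = -21
1/(X + P(-3*62)) = 1/(20125 - 21) = 1/20104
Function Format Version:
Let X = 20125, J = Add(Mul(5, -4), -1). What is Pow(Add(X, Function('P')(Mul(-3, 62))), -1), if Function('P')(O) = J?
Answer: Rational(1, 20104) ≈ 4.9741e-5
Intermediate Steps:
J = -21 (J = Add(-20, -1) = -21)
Function('P')(O) = -21
Pow(Add(X, Function('P')(Mul(-3, 62))), -1) = Pow(Add(20125, -21), -1) = Pow(20104, -1) = Rational(1, 20104)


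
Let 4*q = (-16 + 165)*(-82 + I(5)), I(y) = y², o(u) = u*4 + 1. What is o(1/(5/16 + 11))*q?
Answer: -2080785/724 ≈ -2874.0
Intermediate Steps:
o(u) = 1 + 4*u (o(u) = 4*u + 1 = 1 + 4*u)
q = -8493/4 (q = ((-16 + 165)*(-82 + 5²))/4 = (149*(-82 + 25))/4 = (149*(-57))/4 = (¼)*(-8493) = -8493/4 ≈ -2123.3)
o(1/(5/16 + 11))*q = (1 + 4/(5/16 + 11))*(-8493/4) = (1 + 4/(181/16))*(-8493/4) = (1 + 4*(16/181))*(-8493/4) = (1 + 64/181)*(-8493/4) = (245/181)*(-8493/4) = -2080785/724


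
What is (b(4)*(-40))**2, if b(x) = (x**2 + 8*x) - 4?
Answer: 3097600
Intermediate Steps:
b(x) = -4 + x**2 + 8*x
(b(4)*(-40))**2 = ((-4 + 4**2 + 8*4)*(-40))**2 = ((-4 + 16 + 32)*(-40))**2 = (44*(-40))**2 = (-1760)**2 = 3097600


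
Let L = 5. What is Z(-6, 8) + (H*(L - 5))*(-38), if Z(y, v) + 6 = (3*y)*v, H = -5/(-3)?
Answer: -150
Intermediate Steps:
H = 5/3 (H = -5*(-⅓) = 5/3 ≈ 1.6667)
Z(y, v) = -6 + 3*v*y (Z(y, v) = -6 + (3*y)*v = -6 + 3*v*y)
Z(-6, 8) + (H*(L - 5))*(-38) = (-6 + 3*8*(-6)) + (5*(5 - 5)/3)*(-38) = (-6 - 144) + ((5/3)*0)*(-38) = -150 + 0*(-38) = -150 + 0 = -150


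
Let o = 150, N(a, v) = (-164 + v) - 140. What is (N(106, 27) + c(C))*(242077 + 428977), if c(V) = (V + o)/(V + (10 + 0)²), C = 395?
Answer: -18329168956/99 ≈ -1.8514e+8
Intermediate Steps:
N(a, v) = -304 + v
c(V) = (150 + V)/(100 + V) (c(V) = (V + 150)/(V + (10 + 0)²) = (150 + V)/(V + 10²) = (150 + V)/(V + 100) = (150 + V)/(100 + V))
(N(106, 27) + c(C))*(242077 + 428977) = ((-304 + 27) + (150 + 395)/(100 + 395))*(242077 + 428977) = (-277 + 545/495)*671054 = (-277 + (1/495)*545)*671054 = (-277 + 109/99)*671054 = -27314/99*671054 = -18329168956/99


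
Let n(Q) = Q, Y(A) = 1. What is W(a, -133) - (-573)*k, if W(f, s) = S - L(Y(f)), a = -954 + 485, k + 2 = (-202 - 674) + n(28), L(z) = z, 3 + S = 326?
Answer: -486728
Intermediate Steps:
S = 323 (S = -3 + 326 = 323)
k = -850 (k = -2 + ((-202 - 674) + 28) = -2 + (-876 + 28) = -2 - 848 = -850)
a = -469
W(f, s) = 322 (W(f, s) = 323 - 1*1 = 323 - 1 = 322)
W(a, -133) - (-573)*k = 322 - (-573)*(-850) = 322 - 1*487050 = 322 - 487050 = -486728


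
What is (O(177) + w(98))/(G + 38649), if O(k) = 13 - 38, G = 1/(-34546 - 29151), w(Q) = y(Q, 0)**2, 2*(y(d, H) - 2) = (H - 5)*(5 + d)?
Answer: 16626254637/9847301408 ≈ 1.6884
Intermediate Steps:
y(d, H) = 2 + (-5 + H)*(5 + d)/2 (y(d, H) = 2 + ((H - 5)*(5 + d))/2 = 2 + ((-5 + H)*(5 + d))/2 = 2 + (-5 + H)*(5 + d)/2)
w(Q) = (-21/2 - 5*Q/2)**2 (w(Q) = (-21/2 - 5*Q/2 + (5/2)*0 + (1/2)*0*Q)**2 = (-21/2 - 5*Q/2 + 0 + 0)**2 = (-21/2 - 5*Q/2)**2)
G = -1/63697 (G = 1/(-63697) = -1/63697 ≈ -1.5699e-5)
O(k) = -25
(O(177) + w(98))/(G + 38649) = (-25 + (21 + 5*98)**2/4)/(-1/63697 + 38649) = (-25 + (21 + 490)**2/4)/(2461825352/63697) = (-25 + (1/4)*511**2)*(63697/2461825352) = (-25 + (1/4)*261121)*(63697/2461825352) = (-25 + 261121/4)*(63697/2461825352) = (261021/4)*(63697/2461825352) = 16626254637/9847301408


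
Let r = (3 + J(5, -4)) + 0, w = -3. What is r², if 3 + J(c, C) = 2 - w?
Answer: 25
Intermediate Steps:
J(c, C) = 2 (J(c, C) = -3 + (2 - 1*(-3)) = -3 + (2 + 3) = -3 + 5 = 2)
r = 5 (r = (3 + 2) + 0 = 5 + 0 = 5)
r² = 5² = 25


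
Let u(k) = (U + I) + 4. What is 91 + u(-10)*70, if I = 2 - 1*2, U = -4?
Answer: 91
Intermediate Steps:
I = 0 (I = 2 - 2 = 0)
u(k) = 0 (u(k) = (-4 + 0) + 4 = -4 + 4 = 0)
91 + u(-10)*70 = 91 + 0*70 = 91 + 0 = 91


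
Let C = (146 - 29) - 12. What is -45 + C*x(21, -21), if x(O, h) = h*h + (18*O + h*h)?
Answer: 132255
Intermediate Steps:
C = 105 (C = 117 - 12 = 105)
x(O, h) = 2*h**2 + 18*O (x(O, h) = h**2 + (18*O + h**2) = h**2 + (h**2 + 18*O) = 2*h**2 + 18*O)
-45 + C*x(21, -21) = -45 + 105*(2*(-21)**2 + 18*21) = -45 + 105*(2*441 + 378) = -45 + 105*(882 + 378) = -45 + 105*1260 = -45 + 132300 = 132255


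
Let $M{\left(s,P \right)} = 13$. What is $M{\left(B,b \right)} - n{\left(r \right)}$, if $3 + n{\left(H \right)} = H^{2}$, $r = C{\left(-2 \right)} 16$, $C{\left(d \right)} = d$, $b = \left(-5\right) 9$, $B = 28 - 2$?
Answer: $-1008$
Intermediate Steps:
$B = 26$
$b = -45$
$r = -32$ ($r = \left(-2\right) 16 = -32$)
$n{\left(H \right)} = -3 + H^{2}$
$M{\left(B,b \right)} - n{\left(r \right)} = 13 - \left(-3 + \left(-32\right)^{2}\right) = 13 - \left(-3 + 1024\right) = 13 - 1021 = -1008$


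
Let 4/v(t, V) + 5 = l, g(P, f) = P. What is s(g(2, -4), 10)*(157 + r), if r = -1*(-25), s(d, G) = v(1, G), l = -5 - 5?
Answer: -728/15 ≈ -48.533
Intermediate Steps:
l = -10
v(t, V) = -4/15 (v(t, V) = 4/(-5 - 10) = 4/(-15) = 4*(-1/15) = -4/15)
s(d, G) = -4/15
r = 25
s(g(2, -4), 10)*(157 + r) = -4*(157 + 25)/15 = -4/15*182 = -728/15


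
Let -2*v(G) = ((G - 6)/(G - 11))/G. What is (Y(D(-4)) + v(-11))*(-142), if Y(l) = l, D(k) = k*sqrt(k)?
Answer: -1207/242 + 1136*I ≈ -4.9876 + 1136.0*I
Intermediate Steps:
D(k) = k**(3/2)
v(G) = -(-6 + G)/(2*G*(-11 + G)) (v(G) = -(G - 6)/(G - 11)/(2*G) = -(-6 + G)/(-11 + G)/(2*G) = -(-6 + G)/(2*G*(-11 + G)))
(Y(D(-4)) + v(-11))*(-142) = ((-4)**(3/2) + (1/2)*(6 - 1*(-11))/(-11*(-11 - 11)))*(-142) = (-8*I + (1/2)*(-1/11)*(6 + 11)/(-22))*(-142) = (-8*I + (1/2)*(-1/11)*(-1/22)*17)*(-142) = (-8*I + 17/484)*(-142) = (17/484 - 8*I)*(-142) = -1207/242 + 1136*I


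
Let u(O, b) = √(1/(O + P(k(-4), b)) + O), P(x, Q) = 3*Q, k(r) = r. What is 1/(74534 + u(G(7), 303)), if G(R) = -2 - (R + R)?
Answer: 66558862/4960898234595 - I*√12758291/4960898234595 ≈ 1.3417e-5 - 7.2001e-10*I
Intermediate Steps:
G(R) = -2 - 2*R
u(O, b) = √(O + 1/(O + 3*b)) (u(O, b) = √(1/(O + 3*b) + O) = √(O + 1/(O + 3*b)))
1/(74534 + u(G(7), 303)) = 1/(74534 + √((1 + (-2 - 2*7)*((-2 - 2*7) + 3*303))/((-2 - 2*7) + 3*303))) = 1/(74534 + √((1 + (-2 - 14)*((-2 - 14) + 909))/((-2 - 14) + 909))) = 1/(74534 + √((1 - 16*(-16 + 909))/(-16 + 909))) = 1/(74534 + √((1 - 16*893)/893)) = 1/(74534 + √((1 - 14288)/893)) = 1/(74534 + √((1/893)*(-14287))) = 1/(74534 + √(-14287/893)) = 1/(74534 + I*√12758291/893)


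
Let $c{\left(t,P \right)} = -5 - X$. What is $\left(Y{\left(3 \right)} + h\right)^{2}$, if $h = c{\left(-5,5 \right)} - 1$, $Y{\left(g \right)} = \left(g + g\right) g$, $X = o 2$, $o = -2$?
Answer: $256$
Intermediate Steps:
$X = -4$ ($X = \left(-2\right) 2 = -4$)
$Y{\left(g \right)} = 2 g^{2}$ ($Y{\left(g \right)} = 2 g g = 2 g^{2}$)
$c{\left(t,P \right)} = -1$ ($c{\left(t,P \right)} = -5 - -4 = -5 + 4 = -1$)
$h = -2$ ($h = -1 - 1 = -2$)
$\left(Y{\left(3 \right)} + h\right)^{2} = \left(2 \cdot 3^{2} - 2\right)^{2} = \left(2 \cdot 9 - 2\right)^{2} = \left(18 - 2\right)^{2} = 16^{2} = 256$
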